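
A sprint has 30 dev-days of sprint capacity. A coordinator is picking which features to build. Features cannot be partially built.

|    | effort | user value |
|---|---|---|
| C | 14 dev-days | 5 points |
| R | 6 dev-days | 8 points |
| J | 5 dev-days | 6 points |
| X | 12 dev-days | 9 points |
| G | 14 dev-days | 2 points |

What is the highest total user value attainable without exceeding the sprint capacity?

Take R, J, and X: effort 6 + 5 + 12 = 23 ≤ 30, user value 8 + 6 + 9 = 23.
No other feasible combination does better.

23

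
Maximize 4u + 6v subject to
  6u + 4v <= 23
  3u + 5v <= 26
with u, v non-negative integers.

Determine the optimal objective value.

30

The continuous relaxation peaks at (0.611, 4.83) with value 31.44; rounding to a feasible lattice point costs some objective.
(u,v)=(0,5): 6·0+4·5=20≤23, 3·0+5·5=25≤26, objective 30.
(u,v)=(1,4): 6·1+4·4=22≤23, 3·1+5·4=23≤26, objective 28.
(u,v)=(0,4): 6·0+4·4=16≤23, 3·0+5·4=20≤26, objective 24.
Maximum is 30 at (u,v)=(0,5).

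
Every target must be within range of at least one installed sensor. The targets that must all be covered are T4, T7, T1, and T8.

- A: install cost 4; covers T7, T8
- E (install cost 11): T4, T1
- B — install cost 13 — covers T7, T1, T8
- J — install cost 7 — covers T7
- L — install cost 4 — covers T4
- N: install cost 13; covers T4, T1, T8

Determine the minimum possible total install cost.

The greedy cost-per-new-target heuristic would pick A, L, and E for 19, but a cheaper cover exists.
Choose A and E: together they cover T4, T7, T1, T8 — every target.
Total install cost: 4 + 11 = 15.
No cover costs less than 15.

15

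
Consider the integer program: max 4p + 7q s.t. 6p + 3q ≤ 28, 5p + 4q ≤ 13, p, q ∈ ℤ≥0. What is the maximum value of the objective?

21

Relaxing integrality, the LP optimum is 22.75 at (p,q) = (0, 3.25), which is not an integer point.
(p,q)=(0,3): 6·0+3·3=9≤28, 5·0+4·3=12≤13, objective 21.
(p,q)=(1,2): 6·1+3·2=12≤28, 5·1+4·2=13≤13, objective 18.
(p,q)=(0,2): 6·0+3·2=6≤28, 5·0+4·2=8≤13, objective 14.
The best lattice point is (0,3), giving 21.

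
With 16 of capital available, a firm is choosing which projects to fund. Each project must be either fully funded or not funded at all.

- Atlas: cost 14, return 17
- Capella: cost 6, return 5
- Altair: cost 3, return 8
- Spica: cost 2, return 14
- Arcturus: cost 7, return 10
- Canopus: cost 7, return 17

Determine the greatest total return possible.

41

Altair + Spica + Canopus: cost 3 + 2 + 7 = 12 ≤ 16, return 8 + 14 + 17 = 39.
Spica + Arcturus + Canopus: cost 2 + 7 + 7 = 16 ≤ 16, return 14 + 10 + 17 = 41.
Best is Spica, Arcturus, and Canopus with total return 41.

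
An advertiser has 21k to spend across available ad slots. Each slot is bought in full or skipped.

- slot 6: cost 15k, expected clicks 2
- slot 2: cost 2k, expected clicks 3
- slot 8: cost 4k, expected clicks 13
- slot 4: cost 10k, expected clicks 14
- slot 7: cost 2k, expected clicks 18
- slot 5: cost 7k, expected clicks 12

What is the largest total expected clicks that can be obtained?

48

Treat it as a binary knapsack problem.
slot 2 + slot 4 + slot 7 + slot 5: cost 2 + 10 + 2 + 7 = 21 ≤ 21, expected clicks 3 + 14 + 18 + 12 = 47.
slot 2 + slot 8 + slot 4 + slot 7: cost 2 + 4 + 10 + 2 = 18 ≤ 21, expected clicks 3 + 13 + 14 + 18 = 48.
slot 2 + slot 8 + slot 7 + slot 5: cost 2 + 4 + 2 + 7 = 15 ≤ 21, expected clicks 3 + 13 + 18 + 12 = 46.
Best is slot 2, slot 8, slot 4, and slot 7 with total expected clicks 48.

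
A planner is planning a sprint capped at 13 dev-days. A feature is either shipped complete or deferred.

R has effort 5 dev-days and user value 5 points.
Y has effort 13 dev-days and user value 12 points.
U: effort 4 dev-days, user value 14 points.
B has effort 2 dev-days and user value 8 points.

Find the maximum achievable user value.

U + B: effort 4 + 2 = 6 ≤ 13, user value 14 + 8 = 22.
R + U + B: effort 5 + 4 + 2 = 11 ≤ 13, user value 5 + 14 + 8 = 27.
Best is R, U, and B with total user value 27.

27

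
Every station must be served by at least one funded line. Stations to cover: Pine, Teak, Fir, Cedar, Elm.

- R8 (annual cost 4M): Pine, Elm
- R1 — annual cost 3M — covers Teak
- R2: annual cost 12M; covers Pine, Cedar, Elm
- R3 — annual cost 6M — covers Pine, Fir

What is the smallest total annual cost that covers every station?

21

This is a weighted set-cover instance.
Choose R1, R2, and R3: together they cover Pine, Teak, Fir, Cedar, Elm — every station.
Total annual cost: 3 + 12 + 6 = 21.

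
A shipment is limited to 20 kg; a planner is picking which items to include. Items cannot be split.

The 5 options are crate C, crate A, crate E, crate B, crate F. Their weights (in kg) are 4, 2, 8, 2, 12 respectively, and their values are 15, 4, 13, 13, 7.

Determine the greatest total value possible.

45

Take crate C, crate A, crate E, and crate B: weight 4 + 2 + 8 + 2 = 16 ≤ 20, value 15 + 4 + 13 + 13 = 45.
No other feasible combination does better.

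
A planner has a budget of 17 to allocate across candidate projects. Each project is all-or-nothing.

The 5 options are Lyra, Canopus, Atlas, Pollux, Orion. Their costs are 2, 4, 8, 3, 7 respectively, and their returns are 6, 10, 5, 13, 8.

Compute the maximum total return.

Take Lyra, Canopus, Pollux, and Orion: cost 2 + 4 + 3 + 7 = 16 ≤ 17, return 6 + 10 + 13 + 8 = 37.
No other feasible combination does better.

37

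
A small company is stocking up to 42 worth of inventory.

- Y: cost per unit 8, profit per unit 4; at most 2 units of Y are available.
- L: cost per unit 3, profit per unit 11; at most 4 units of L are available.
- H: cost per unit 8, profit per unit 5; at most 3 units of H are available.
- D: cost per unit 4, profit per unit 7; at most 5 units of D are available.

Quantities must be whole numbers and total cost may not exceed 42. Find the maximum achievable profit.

84

1×Y, 4×L, and 5×D: cost 40 ≤ 42, profit 1·4 + 4·11 + 5·7 = 83.
4×L, 1×H, and 5×D: cost 40 ≤ 42, profit 4·11 + 1·5 + 5·7 = 84.
Best is 84.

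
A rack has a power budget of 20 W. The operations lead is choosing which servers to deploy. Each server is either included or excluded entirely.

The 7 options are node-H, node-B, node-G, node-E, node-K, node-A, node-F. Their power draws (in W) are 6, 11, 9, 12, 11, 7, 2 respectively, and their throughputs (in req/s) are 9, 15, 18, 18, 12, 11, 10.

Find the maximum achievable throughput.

39

This is an integer program with binary decision variables.
Take node-G, node-A, and node-F: power draw 9 + 7 + 2 = 18 ≤ 20, throughput 18 + 11 + 10 = 39.
No other feasible combination does better.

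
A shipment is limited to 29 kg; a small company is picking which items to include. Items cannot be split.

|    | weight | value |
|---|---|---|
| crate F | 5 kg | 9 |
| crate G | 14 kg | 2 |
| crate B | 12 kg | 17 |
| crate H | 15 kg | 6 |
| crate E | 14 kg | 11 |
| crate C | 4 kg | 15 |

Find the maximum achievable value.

41

crate F + crate E + crate C: weight 5 + 14 + 4 = 23 ≤ 29, value 9 + 11 + 15 = 35.
crate F + crate B + crate C: weight 5 + 12 + 4 = 21 ≤ 29, value 9 + 17 + 15 = 41.
crate B + crate C: weight 12 + 4 = 16 ≤ 29, value 17 + 15 = 32.
Best is crate F, crate B, and crate C with total value 41.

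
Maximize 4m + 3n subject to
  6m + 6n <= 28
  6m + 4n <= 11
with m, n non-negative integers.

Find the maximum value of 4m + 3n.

7

Relaxing integrality, the LP optimum is 8.25 at (m,n) = (0, 2.75), which is not an integer point.
(m,n)=(1,1): 6·1+6·1=12≤28, 6·1+4·1=10≤11, objective 7.
(m,n)=(0,2): 6·0+6·2=12≤28, 6·0+4·2=8≤11, objective 6.
(m,n)=(1,0): 6·1+6·0=6≤28, 6·1+4·0=6≤11, objective 4.
(m,n)=(0,1): 6·0+6·1=6≤28, 6·0+4·1=4≤11, objective 3.
The best lattice point is (1,1), giving 7.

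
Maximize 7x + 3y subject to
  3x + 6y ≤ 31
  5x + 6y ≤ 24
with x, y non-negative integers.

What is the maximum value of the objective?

The continuous relaxation peaks at (4.8, 0) with value 33.60; rounding to a feasible lattice point costs some objective.
(x,y)=(4,0) is feasible, giving 28.
(x,y)=(3,1) is feasible, giving 24.
(x,y)=(3,0) is feasible, giving 21.
No feasible integer point exceeds 28.

28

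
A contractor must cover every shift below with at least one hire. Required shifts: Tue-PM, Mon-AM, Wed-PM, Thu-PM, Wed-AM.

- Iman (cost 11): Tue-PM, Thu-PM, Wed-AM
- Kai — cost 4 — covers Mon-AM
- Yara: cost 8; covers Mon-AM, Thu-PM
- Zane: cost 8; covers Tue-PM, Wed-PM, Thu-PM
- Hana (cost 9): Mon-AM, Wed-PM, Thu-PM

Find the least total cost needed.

The greedy cost-per-new-shift heuristic would pick Zane, Kai, and Iman for 23, but a cheaper cover exists.
Choose Iman and Hana: together they cover Tue-PM, Mon-AM, Wed-PM, Thu-PM, Wed-AM — every shift.
Total cost: 11 + 9 = 20.
No cover costs less than 20.

20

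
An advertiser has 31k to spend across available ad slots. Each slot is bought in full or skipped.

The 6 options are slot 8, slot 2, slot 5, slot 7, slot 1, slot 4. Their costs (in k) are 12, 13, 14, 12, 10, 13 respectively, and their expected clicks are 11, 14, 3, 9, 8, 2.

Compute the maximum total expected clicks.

25

Allowing fractional choices, the relaxed optimum would be about 29.8, but ad slots are indivisible.
slot 8 + slot 2: cost 12 + 13 = 25 ≤ 31, expected clicks 11 + 14 = 25.
slot 2 + slot 7: cost 13 + 12 = 25 ≤ 31, expected clicks 14 + 9 = 23.
Best is slot 8 and slot 2 with total expected clicks 25.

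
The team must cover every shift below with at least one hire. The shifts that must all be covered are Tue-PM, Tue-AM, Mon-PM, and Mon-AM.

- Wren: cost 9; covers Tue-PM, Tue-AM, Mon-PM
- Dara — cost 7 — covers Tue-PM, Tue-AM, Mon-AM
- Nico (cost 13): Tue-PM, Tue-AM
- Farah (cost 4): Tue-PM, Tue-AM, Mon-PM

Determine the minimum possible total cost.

11

This is a weighted set-cover instance.
Choose Dara and Farah: together they cover Tue-PM, Tue-AM, Mon-PM, Mon-AM — every shift.
Total cost: 7 + 4 = 11.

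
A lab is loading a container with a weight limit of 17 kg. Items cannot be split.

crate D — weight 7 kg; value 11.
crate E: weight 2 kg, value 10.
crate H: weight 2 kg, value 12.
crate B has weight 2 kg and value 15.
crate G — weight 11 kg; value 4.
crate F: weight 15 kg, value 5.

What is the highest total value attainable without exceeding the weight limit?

This is an integer program with binary decision variables.
crate D + crate H + crate B: weight 7 + 2 + 2 = 11 ≤ 17, value 11 + 12 + 15 = 38.
crate E + crate H + crate B + crate G: weight 2 + 2 + 2 + 11 = 17 ≤ 17, value 10 + 12 + 15 + 4 = 41.
crate D + crate E + crate H + crate B: weight 7 + 2 + 2 + 2 = 13 ≤ 17, value 11 + 10 + 12 + 15 = 48.
Best is crate D, crate E, crate H, and crate B with total value 48.

48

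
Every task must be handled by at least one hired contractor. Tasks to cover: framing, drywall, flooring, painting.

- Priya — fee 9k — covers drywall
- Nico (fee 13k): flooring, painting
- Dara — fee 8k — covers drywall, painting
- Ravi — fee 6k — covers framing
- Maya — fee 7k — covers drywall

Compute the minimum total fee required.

The greedy cost-per-new-task heuristic would pick Dara, Ravi, and Nico for 27, but a cheaper cover exists.
Choose Nico, Ravi, and Maya: together they cover framing, drywall, flooring, painting — every task.
Total fee: 13 + 6 + 7 = 26.
No cover costs less than 26.

26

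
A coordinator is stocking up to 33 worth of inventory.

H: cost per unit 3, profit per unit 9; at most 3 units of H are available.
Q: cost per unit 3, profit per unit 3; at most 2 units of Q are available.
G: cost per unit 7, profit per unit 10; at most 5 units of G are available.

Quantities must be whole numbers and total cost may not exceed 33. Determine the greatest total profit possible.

60

This is a bounded integer knapsack.
H has the best ratio (9/3); taking only H gives at most 3×9 = 27 (stopped by the supply cap of 3).
Mixing does better — 3×H, 1×Q, and 3×G: cost 33 ≤ 33, profit 3·9 + 1·3 + 3·10 = 60.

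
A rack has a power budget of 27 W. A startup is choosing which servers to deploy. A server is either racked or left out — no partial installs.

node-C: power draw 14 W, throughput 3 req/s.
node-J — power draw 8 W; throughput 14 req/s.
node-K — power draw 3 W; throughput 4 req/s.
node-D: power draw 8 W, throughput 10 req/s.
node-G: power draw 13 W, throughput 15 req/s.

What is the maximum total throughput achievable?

33

Allowing fractional choices, the relaxed optimum would be about 37.2, but servers are indivisible.
node-J + node-G: power draw 8 + 13 = 21 ≤ 27, throughput 14 + 15 = 29.
node-J + node-K + node-G: power draw 8 + 3 + 13 = 24 ≤ 27, throughput 14 + 4 + 15 = 33.
node-K + node-D + node-G: power draw 3 + 8 + 13 = 24 ≤ 27, throughput 4 + 10 + 15 = 29.
Best is node-J, node-K, and node-G with total throughput 33.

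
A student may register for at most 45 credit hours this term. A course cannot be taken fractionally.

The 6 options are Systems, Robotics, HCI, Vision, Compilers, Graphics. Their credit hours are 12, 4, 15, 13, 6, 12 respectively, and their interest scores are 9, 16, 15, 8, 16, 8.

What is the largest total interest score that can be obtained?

Allowing fractional choices, the relaxed optimum would be about 61.3, but courses are indivisible.
Systems + Robotics + HCI + Compilers: credit hours 12 + 4 + 15 + 6 = 37 ≤ 45, interest score 9 + 16 + 15 + 16 = 56.
Robotics + HCI + Vision + Compilers: credit hours 4 + 15 + 13 + 6 = 38 ≤ 45, interest score 16 + 15 + 8 + 16 = 55.
Robotics + HCI + Compilers + Graphics: credit hours 4 + 15 + 6 + 12 = 37 ≤ 45, interest score 16 + 15 + 16 + 8 = 55.
Best is Systems, Robotics, HCI, and Compilers with total interest score 56.

56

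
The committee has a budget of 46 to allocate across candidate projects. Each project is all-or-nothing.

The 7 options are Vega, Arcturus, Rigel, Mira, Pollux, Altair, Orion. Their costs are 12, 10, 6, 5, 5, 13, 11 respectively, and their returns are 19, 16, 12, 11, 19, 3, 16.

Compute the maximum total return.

82

This is an integer program with binary decision variables.
Allowing fractional choices, the relaxed optimum would be about 88.6, but projects are indivisible.
Vega + Arcturus + Rigel + Pollux + Orion: cost 12 + 10 + 6 + 5 + 11 = 44 ≤ 46, return 19 + 16 + 12 + 19 + 16 = 82.
Vega + Arcturus + Mira + Pollux + Orion: cost 12 + 10 + 5 + 5 + 11 = 43 ≤ 46, return 19 + 16 + 11 + 19 + 16 = 81.
Vega + Arcturus + Rigel + Mira + Pollux: cost 12 + 10 + 6 + 5 + 5 = 38 ≤ 46, return 19 + 16 + 12 + 11 + 19 = 77.
Best is Vega, Arcturus, Rigel, Pollux, and Orion with total return 82.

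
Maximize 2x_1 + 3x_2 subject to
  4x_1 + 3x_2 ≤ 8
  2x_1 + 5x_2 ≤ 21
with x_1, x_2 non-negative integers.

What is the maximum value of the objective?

6

Relaxing integrality, the LP optimum is 8.00 at (x_1,x_2) = (0, 2.67), which is not an integer point.
(x_1,x_2)=(0,2): 4·0+3·2=6≤8, 2·0+5·2=10≤21, objective 6.
(x_1,x_2)=(1,1): 4·1+3·1=7≤8, 2·1+5·1=7≤21, objective 5.
(x_1,x_2)=(0,1): 4·0+3·1=3≤8, 2·0+5·1=5≤21, objective 3.
The best lattice point is (0,2), giving 6.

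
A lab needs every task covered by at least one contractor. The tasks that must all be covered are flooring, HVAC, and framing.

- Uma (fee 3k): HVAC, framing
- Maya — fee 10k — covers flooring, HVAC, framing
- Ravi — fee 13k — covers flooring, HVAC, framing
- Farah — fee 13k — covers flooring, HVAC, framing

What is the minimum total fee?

This is an integer covering problem.
The greedy cost-per-new-task heuristic would pick Uma and Maya for 13, but a cheaper cover exists.
Maya alone covers flooring, HVAC, framing — every task.
Total fee: 10.
No cover costs less than 10.

10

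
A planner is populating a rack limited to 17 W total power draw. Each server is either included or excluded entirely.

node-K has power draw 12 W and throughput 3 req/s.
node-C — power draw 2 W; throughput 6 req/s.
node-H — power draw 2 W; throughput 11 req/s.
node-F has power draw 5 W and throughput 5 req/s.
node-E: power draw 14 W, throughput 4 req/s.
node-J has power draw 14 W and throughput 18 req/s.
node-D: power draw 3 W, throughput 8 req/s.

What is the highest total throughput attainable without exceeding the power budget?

30

node-J + node-D: power draw 14 + 3 = 17 ≤ 17, throughput 18 + 8 = 26.
node-H + node-J: power draw 2 + 14 = 16 ≤ 17, throughput 11 + 18 = 29.
node-C + node-H + node-F + node-D: power draw 2 + 2 + 5 + 3 = 12 ≤ 17, throughput 6 + 11 + 5 + 8 = 30.
Best is node-C, node-H, node-F, and node-D with total throughput 30.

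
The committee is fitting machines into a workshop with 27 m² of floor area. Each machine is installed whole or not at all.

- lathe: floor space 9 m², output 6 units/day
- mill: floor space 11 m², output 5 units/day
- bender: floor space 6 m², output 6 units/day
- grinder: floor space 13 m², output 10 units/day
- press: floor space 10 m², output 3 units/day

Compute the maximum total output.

17

bender + grinder: floor space 6 + 13 = 19 ≤ 27, output 6 + 10 = 16.
lathe + grinder: floor space 9 + 13 = 22 ≤ 27, output 6 + 10 = 16.
lathe + mill + bender: floor space 9 + 11 + 6 = 26 ≤ 27, output 6 + 5 + 6 = 17.
Best is lathe, mill, and bender with total output 17.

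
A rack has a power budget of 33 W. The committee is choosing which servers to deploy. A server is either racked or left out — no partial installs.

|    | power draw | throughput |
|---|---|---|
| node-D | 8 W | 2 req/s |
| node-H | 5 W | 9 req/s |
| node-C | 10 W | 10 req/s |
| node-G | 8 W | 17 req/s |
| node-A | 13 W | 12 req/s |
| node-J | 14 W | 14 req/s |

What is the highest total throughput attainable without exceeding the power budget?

node-C + node-G + node-J: power draw 10 + 8 + 14 = 32 ≤ 33, throughput 10 + 17 + 14 = 41.
node-C + node-G + node-A: power draw 10 + 8 + 13 = 31 ≤ 33, throughput 10 + 17 + 12 = 39.
node-H + node-G + node-J: power draw 5 + 8 + 14 = 27 ≤ 33, throughput 9 + 17 + 14 = 40.
Best is node-C, node-G, and node-J with total throughput 41.

41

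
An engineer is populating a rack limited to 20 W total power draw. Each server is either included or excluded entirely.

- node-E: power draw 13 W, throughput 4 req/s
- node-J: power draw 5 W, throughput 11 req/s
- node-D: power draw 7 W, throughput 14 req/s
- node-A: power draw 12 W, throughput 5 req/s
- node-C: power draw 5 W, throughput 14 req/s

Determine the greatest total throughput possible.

39

Take node-J, node-D, and node-C: power draw 5 + 7 + 5 = 17 ≤ 20, throughput 11 + 14 + 14 = 39.
No other feasible combination does better.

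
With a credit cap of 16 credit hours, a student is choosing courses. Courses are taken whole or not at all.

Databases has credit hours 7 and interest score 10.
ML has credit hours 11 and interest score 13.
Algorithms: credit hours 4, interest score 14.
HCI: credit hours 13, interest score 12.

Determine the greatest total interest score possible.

Allowing fractional choices, the relaxed optimum would be about 29.9, but courses are indivisible.
Databases + Algorithms: credit hours 7 + 4 = 11 ≤ 16, interest score 10 + 14 = 24.
ML + Algorithms: credit hours 11 + 4 = 15 ≤ 16, interest score 13 + 14 = 27.
Algorithms: credit hours 4 ≤ 16, interest score 14.
Best is ML and Algorithms with total interest score 27.

27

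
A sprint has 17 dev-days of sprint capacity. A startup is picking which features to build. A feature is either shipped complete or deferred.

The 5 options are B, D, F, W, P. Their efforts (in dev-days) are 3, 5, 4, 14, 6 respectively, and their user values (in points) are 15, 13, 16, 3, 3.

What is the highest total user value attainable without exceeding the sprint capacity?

Treat it as a binary knapsack problem.
B + F + P: effort 3 + 4 + 6 = 13 ≤ 17, user value 15 + 16 + 3 = 34.
B + D + F: effort 3 + 5 + 4 = 12 ≤ 17, user value 15 + 13 + 16 = 44.
D + F + P: effort 5 + 4 + 6 = 15 ≤ 17, user value 13 + 16 + 3 = 32.
Best is B, D, and F with total user value 44.

44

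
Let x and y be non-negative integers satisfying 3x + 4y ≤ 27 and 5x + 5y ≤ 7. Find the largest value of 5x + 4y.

(x,y)=(1,0) is feasible, giving 5.
(x,y)=(0,1) is feasible, giving 4.
(x,y)=(0,0) is feasible, giving 0.
No feasible integer point exceeds 5.

5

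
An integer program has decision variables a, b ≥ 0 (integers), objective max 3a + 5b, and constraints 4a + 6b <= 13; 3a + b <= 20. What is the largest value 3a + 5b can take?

Relaxing integrality, the LP optimum is 10.83 at (a,b) = (0, 2.17), which is not an integer point.
(a,b)=(0,2): 4·0+6·2=12≤13, 3·0+1·2=2≤20, objective 10.
(a,b)=(1,1): 4·1+6·1=10≤13, 3·1+1·1=4≤20, objective 8.
(a,b)=(0,1): 4·0+6·1=6≤13, 3·0+1·1=1≤20, objective 5.
No feasible integer point exceeds 10.

10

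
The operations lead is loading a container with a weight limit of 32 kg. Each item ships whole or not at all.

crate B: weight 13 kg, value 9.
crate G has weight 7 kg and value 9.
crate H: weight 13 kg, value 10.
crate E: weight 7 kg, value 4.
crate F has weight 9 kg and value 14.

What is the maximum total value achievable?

crate B + crate G + crate F: weight 13 + 7 + 9 = 29 ≤ 32, value 9 + 9 + 14 = 32.
crate H + crate E + crate F: weight 13 + 7 + 9 = 29 ≤ 32, value 10 + 4 + 14 = 28.
crate G + crate H + crate F: weight 7 + 13 + 9 = 29 ≤ 32, value 9 + 10 + 14 = 33.
Best is crate G, crate H, and crate F with total value 33.

33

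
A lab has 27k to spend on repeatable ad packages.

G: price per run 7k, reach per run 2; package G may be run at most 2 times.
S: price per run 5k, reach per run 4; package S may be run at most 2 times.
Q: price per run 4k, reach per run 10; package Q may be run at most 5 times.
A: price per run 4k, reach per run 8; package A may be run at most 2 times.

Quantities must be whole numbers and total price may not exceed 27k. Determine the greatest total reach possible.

Q has the best ratio (10/4); taking only Q gives at most 5×10 = 50 (stopped by the supply cap of 5).
Mixing does better — 5×Q and 1×A: price 24 ≤ 27, reach 5·10 + 1·8 = 58.

58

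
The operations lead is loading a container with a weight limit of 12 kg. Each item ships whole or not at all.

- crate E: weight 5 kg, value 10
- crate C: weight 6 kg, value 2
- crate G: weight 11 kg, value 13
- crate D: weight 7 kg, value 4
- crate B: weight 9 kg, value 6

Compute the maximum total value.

14

crate E + crate C: weight 5 + 6 = 11 ≤ 12, value 10 + 2 = 12.
crate E + crate D: weight 5 + 7 = 12 ≤ 12, value 10 + 4 = 14.
crate G: weight 11 ≤ 12, value 13.
Best is crate E and crate D with total value 14.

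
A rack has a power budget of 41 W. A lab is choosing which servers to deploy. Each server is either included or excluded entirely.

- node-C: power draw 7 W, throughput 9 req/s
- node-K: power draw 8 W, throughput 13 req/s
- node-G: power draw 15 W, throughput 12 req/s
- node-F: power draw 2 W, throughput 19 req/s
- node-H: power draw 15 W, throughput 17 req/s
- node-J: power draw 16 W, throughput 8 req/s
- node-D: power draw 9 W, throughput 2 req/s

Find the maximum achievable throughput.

This is an integer program with binary decision variables.
Allowing fractional choices, the relaxed optimum would be about 65.2, but servers are indivisible.
node-K + node-G + node-F + node-H: power draw 8 + 15 + 2 + 15 = 40 ≤ 41, throughput 13 + 12 + 19 + 17 = 61.
node-C + node-K + node-F + node-H + node-D: power draw 7 + 8 + 2 + 15 + 9 = 41 ≤ 41, throughput 9 + 13 + 19 + 17 + 2 = 60.
Best is node-K, node-G, node-F, and node-H with total throughput 61.

61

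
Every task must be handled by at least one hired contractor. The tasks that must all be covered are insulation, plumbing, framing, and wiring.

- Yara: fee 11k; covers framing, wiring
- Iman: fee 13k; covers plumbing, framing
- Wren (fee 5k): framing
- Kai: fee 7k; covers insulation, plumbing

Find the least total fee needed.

Choose Yara and Kai: together they cover insulation, plumbing, framing, wiring — every task.
Total fee: 11 + 7 = 18.

18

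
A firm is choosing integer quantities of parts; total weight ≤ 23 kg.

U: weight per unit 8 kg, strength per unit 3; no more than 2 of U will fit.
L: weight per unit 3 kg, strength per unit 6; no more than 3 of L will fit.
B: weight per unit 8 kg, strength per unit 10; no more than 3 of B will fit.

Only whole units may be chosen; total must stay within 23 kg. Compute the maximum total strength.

32

L has the best ratio (6/3); taking only L gives at most 3×6 = 18 (stopped by the supply cap of 3).
Mixing does better — 2×L and 2×B: weight 22 ≤ 23, strength 2·6 + 2·10 = 32.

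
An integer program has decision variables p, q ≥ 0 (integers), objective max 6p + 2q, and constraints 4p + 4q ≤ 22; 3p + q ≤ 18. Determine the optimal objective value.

30

The continuous relaxation peaks at (5.5, 0) with value 33.00; rounding to a feasible lattice point costs some objective.
(p,q)=(5,0) is feasible, giving 30.
(p,q)=(4,1) is feasible, giving 26.
(p,q)=(4,0) is feasible, giving 24.
The best lattice point is (5,0), giving 30.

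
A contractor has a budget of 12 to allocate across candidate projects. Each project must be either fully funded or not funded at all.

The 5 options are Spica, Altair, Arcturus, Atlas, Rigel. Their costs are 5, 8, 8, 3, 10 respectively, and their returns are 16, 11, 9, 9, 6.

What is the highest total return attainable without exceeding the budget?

Allowing fractional choices, the relaxed optimum would be about 30.5, but projects are indivisible.
Spica + Atlas: cost 5 + 3 = 8 ≤ 12, return 16 + 9 = 25.
Altair + Atlas: cost 8 + 3 = 11 ≤ 12, return 11 + 9 = 20.
Best is Spica and Atlas with total return 25.

25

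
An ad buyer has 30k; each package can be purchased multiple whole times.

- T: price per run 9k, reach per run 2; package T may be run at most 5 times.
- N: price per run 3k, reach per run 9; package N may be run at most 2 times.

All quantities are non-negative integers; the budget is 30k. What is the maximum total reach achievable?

22

1×T and 2×N: price 15 ≤ 30, reach 1·2 + 2·9 = 20.
2×T and 2×N: price 24 ≤ 30, reach 2·2 + 2·9 = 22.
Best is 22.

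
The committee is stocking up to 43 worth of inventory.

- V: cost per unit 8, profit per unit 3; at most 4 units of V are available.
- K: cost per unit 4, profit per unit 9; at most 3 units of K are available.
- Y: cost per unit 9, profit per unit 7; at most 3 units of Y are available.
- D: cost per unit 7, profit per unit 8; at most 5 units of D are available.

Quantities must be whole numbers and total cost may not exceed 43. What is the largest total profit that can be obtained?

Take 3×K and 4×D: cost 40 ≤ 43, profit 3·9 + 4·8 = 59.
K has the best ratio (9/4) and is taken to its limit of 3; remaining capacity is filled optimally with the others.

59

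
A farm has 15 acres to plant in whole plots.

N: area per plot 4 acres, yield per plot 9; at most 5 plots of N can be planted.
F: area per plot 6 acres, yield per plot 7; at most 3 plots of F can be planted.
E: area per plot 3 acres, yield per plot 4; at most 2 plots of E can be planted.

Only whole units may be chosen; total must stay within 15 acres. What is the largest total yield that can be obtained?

31

3×N and 1×E: area 15 ≤ 15, yield 3·9 + 1·4 = 31.
3×N: area 12 ≤ 15, yield 3·9 = 27.
Best is 31.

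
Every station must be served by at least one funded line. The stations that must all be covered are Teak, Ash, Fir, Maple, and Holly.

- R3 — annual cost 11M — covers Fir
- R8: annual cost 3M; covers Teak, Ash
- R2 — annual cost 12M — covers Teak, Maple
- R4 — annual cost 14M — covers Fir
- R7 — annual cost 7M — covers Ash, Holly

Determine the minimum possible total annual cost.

30

This is a weighted set-cover instance.
The greedy cost-per-new-station heuristic would pick R8, R7, R3, and R2 for 33, but a cheaper cover exists.
Choose R3, R2, and R7: together they cover Teak, Ash, Fir, Maple, Holly — every station.
Total annual cost: 11 + 12 + 7 = 30.
No cover costs less than 30.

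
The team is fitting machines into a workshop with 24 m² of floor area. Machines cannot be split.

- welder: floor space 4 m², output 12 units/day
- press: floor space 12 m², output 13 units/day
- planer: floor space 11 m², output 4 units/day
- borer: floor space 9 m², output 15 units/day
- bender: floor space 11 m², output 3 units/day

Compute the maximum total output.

This is a 0-1 knapsack instance.
welder + borer + bender: floor space 4 + 9 + 11 = 24 ≤ 24, output 12 + 15 + 3 = 30.
welder + planer + borer: floor space 4 + 11 + 9 = 24 ≤ 24, output 12 + 4 + 15 = 31.
Best is welder, planer, and borer with total output 31.

31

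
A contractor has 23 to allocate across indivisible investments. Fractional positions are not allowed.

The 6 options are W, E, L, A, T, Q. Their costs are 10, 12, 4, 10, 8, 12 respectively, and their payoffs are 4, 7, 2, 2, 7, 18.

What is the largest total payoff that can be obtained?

Allowing fractional choices, the relaxed optimum would be about 26.8, but investments are indivisible.
L + Q: cost 4 + 12 = 16 ≤ 23, payoff 2 + 18 = 20.
T + Q: cost 8 + 12 = 20 ≤ 23, payoff 7 + 18 = 25.
W + Q: cost 10 + 12 = 22 ≤ 23, payoff 4 + 18 = 22.
Best is T and Q with total payoff 25.

25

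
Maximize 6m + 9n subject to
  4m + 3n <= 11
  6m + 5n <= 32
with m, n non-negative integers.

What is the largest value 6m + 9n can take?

27

Relaxing integrality, the LP optimum is 33.00 at (m,n) = (0, 3.67), which is not an integer point.
(m,n)=(0,3): 4·0+3·3=9≤11, 6·0+5·3=15≤32, objective 27.
(m,n)=(1,2): 4·1+3·2=10≤11, 6·1+5·2=16≤32, objective 24.
(m,n)=(0,2): 4·0+3·2=6≤11, 6·0+5·2=10≤32, objective 18.
No feasible integer point exceeds 27.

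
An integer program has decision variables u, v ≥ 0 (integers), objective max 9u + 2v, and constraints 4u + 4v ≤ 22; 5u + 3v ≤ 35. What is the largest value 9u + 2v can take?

45

The continuous relaxation peaks at (5.5, 0) with value 49.50; rounding to a feasible lattice point costs some objective.
(u,v)=(5,0): 4·5+4·0=20≤22, 5·5+3·0=25≤35, objective 45.
(u,v)=(4,1): 4·4+4·1=20≤22, 5·4+3·1=23≤35, objective 38.
(u,v)=(4,0): 4·4+4·0=16≤22, 5·4+3·0=20≤35, objective 36.
Maximum is 45 at (u,v)=(5,0).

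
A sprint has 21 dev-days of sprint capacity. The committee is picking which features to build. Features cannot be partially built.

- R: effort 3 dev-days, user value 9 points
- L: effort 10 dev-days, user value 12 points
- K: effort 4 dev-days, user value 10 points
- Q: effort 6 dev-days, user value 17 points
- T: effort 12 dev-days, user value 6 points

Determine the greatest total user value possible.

Allowing fractional choices, the relaxed optimum would be about 45.6, but features are indivisible.
R + L + Q: effort 3 + 10 + 6 = 19 ≤ 21, user value 9 + 12 + 17 = 38.
R + K + Q: effort 3 + 4 + 6 = 13 ≤ 21, user value 9 + 10 + 17 = 36.
L + K + Q: effort 10 + 4 + 6 = 20 ≤ 21, user value 12 + 10 + 17 = 39.
Best is L, K, and Q with total user value 39.

39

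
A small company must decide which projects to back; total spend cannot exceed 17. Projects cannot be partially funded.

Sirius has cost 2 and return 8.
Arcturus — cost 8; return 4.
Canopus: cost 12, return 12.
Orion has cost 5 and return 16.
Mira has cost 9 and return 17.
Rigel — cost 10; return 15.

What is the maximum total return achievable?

Sirius + Orion + Mira: cost 2 + 5 + 9 = 16 ≤ 17, return 8 + 16 + 17 = 41.
Sirius + Orion + Rigel: cost 2 + 5 + 10 = 17 ≤ 17, return 8 + 16 + 15 = 39.
Best is Sirius, Orion, and Mira with total return 41.

41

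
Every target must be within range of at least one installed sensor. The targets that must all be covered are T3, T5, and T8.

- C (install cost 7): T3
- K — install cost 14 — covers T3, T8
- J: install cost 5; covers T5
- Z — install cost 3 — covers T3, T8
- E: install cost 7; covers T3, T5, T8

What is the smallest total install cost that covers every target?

7

This is an integer covering problem.
E alone covers T3, T5, T8 — every target.
Total install cost: 7.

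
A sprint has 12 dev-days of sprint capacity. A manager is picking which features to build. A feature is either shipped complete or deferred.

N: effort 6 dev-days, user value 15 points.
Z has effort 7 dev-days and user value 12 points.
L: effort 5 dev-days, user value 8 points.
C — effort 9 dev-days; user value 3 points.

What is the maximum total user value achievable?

23

Take N and L: effort 6 + 5 = 11 ≤ 12, user value 15 + 8 = 23.
No other feasible combination does better.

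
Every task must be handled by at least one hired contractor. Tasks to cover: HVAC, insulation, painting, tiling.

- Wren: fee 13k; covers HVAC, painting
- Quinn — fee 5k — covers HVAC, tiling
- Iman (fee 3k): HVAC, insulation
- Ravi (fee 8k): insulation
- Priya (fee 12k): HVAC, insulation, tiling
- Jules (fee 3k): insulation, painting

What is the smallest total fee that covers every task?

Choose Quinn and Jules: together they cover HVAC, insulation, painting, tiling — every task.
Total fee: 5 + 3 = 8.

8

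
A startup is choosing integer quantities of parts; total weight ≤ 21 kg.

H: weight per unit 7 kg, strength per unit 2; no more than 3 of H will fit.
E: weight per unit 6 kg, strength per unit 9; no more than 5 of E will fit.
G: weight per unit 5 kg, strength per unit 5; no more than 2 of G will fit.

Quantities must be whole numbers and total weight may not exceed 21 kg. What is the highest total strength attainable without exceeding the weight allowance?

27

Take 3×E: weight 18 ≤ 21, strength 3·9 = 27.
No other integer combination yields more.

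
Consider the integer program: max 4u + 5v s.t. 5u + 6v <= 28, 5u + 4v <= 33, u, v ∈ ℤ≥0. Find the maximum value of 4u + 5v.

23

Relaxing integrality, the LP optimum is 23.33 at (u,v) = (0, 4.67), which is not an integer point.
(u,v)=(2,3): 5·2+6·3=28≤28, 5·2+4·3=22≤33, objective 23.
(u,v)=(3,2): 5·3+6·2=27≤28, 5·3+4·2=23≤33, objective 22.
(u,v)=(0,4): 5·0+6·4=24≤28, 5·0+4·4=16≤33, objective 20.
(u,v)=(1,3): 5·1+6·3=23≤28, 5·1+4·3=17≤33, objective 19.
Maximum is 23 at (u,v)=(2,3).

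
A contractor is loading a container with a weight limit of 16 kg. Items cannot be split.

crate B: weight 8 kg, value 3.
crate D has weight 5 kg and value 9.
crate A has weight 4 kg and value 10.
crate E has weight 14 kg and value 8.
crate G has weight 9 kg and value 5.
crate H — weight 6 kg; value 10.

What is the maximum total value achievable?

29

Treat it as a binary knapsack problem.
Allowing fractional choices, the relaxed optimum would be about 29.6, but items are indivisible.
crate A + crate H: weight 4 + 6 = 10 ≤ 16, value 10 + 10 = 20.
crate D + crate A + crate H: weight 5 + 4 + 6 = 15 ≤ 16, value 9 + 10 + 10 = 29.
crate D + crate A: weight 5 + 4 = 9 ≤ 16, value 9 + 10 = 19.
Best is crate D, crate A, and crate H with total value 29.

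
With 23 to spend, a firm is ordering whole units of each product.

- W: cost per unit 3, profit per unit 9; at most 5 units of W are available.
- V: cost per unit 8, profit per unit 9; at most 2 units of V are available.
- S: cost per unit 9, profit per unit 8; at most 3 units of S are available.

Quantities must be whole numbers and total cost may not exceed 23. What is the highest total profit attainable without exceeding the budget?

54

This is a bounded integer knapsack.
Take 5×W and 1×V: cost 23 ≤ 23, profit 5·9 + 1·9 = 54.
W has the best ratio (9/3) and is taken to its limit of 5; remaining capacity is filled optimally with the others.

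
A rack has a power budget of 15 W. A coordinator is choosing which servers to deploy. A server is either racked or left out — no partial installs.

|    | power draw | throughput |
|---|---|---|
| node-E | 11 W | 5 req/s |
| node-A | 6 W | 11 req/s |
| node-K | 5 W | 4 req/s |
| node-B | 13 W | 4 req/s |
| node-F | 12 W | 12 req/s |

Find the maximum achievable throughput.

Treat it as a binary knapsack problem.
Take node-A and node-K: power draw 6 + 5 = 11 ≤ 15, throughput 11 + 4 = 15.
No other feasible combination does better.

15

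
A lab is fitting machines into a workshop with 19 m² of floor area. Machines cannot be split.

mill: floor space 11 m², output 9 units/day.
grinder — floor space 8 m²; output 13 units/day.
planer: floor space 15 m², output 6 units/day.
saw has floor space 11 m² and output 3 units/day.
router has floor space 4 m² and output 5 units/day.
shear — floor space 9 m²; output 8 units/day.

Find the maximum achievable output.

Allowing fractional choices, the relaxed optimum would be about 24.2, but machines are indivisible.
mill + grinder: floor space 11 + 8 = 19 ≤ 19, output 9 + 13 = 22.
grinder + shear: floor space 8 + 9 = 17 ≤ 19, output 13 + 8 = 21.
grinder + router: floor space 8 + 4 = 12 ≤ 19, output 13 + 5 = 18.
Best is mill and grinder with total output 22.

22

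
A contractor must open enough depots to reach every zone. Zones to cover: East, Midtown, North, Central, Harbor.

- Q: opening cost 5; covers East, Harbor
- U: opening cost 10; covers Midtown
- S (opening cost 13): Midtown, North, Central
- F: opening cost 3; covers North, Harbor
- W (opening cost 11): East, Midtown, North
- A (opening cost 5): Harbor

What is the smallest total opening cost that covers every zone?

18

Choose Q and S: together they cover East, Midtown, North, Central, Harbor — every zone.
Total opening cost: 5 + 13 = 18.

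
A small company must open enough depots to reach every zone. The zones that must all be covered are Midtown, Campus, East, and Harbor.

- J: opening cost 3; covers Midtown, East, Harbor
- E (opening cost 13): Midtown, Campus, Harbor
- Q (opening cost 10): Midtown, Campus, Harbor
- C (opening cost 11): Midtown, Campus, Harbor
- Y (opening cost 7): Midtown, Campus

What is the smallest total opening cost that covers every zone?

Choose J and Y: together they cover Midtown, Campus, East, Harbor — every zone.
Total opening cost: 3 + 7 = 10.
No cover costs less than 10.

10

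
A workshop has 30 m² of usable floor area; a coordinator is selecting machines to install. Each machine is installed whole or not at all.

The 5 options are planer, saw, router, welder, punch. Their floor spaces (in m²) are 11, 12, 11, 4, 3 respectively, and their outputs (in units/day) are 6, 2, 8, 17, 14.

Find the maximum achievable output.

router + welder + punch: floor space 11 + 4 + 3 = 18 ≤ 30, output 8 + 17 + 14 = 39.
saw + router + welder + punch: floor space 12 + 11 + 4 + 3 = 30 ≤ 30, output 2 + 8 + 17 + 14 = 41.
planer + router + welder + punch: floor space 11 + 11 + 4 + 3 = 29 ≤ 30, output 6 + 8 + 17 + 14 = 45.
Best is planer, router, welder, and punch with total output 45.

45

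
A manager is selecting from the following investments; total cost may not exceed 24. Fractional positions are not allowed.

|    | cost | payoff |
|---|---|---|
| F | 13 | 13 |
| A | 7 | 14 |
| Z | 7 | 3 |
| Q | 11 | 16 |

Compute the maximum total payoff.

30

This is a 0-1 knapsack instance.
A + Q: cost 7 + 11 = 18 ≤ 24, payoff 14 + 16 = 30.
F + Q: cost 13 + 11 = 24 ≤ 24, payoff 13 + 16 = 29.
F + A: cost 13 + 7 = 20 ≤ 24, payoff 13 + 14 = 27.
Best is A and Q with total payoff 30.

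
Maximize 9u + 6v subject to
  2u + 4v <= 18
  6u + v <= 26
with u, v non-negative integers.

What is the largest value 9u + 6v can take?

48

The continuous relaxation peaks at (3.91, 2.55) with value 50.45; rounding to a feasible lattice point costs some objective.
(u,v)=(4,2): 2·4+4·2=16≤18, 6·4+1·2=26≤26, objective 48.
(u,v)=(3,3): 2·3+4·3=18≤18, 6·3+1·3=21≤26, objective 45.
(u,v)=(4,1): 2·4+4·1=12≤18, 6·4+1·1=25≤26, objective 42.
No feasible integer point exceeds 48.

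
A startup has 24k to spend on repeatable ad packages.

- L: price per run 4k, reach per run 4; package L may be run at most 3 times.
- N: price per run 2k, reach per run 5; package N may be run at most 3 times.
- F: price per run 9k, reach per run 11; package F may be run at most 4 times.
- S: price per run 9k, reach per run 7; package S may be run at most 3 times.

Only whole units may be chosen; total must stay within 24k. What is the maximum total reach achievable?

37

N has the best ratio (5/2); taking only N gives at most 3×5 = 15 (stopped by the supply cap of 3).
Mixing does better — 3×N and 2×F: price 24 ≤ 24, reach 3·5 + 2·11 = 37.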